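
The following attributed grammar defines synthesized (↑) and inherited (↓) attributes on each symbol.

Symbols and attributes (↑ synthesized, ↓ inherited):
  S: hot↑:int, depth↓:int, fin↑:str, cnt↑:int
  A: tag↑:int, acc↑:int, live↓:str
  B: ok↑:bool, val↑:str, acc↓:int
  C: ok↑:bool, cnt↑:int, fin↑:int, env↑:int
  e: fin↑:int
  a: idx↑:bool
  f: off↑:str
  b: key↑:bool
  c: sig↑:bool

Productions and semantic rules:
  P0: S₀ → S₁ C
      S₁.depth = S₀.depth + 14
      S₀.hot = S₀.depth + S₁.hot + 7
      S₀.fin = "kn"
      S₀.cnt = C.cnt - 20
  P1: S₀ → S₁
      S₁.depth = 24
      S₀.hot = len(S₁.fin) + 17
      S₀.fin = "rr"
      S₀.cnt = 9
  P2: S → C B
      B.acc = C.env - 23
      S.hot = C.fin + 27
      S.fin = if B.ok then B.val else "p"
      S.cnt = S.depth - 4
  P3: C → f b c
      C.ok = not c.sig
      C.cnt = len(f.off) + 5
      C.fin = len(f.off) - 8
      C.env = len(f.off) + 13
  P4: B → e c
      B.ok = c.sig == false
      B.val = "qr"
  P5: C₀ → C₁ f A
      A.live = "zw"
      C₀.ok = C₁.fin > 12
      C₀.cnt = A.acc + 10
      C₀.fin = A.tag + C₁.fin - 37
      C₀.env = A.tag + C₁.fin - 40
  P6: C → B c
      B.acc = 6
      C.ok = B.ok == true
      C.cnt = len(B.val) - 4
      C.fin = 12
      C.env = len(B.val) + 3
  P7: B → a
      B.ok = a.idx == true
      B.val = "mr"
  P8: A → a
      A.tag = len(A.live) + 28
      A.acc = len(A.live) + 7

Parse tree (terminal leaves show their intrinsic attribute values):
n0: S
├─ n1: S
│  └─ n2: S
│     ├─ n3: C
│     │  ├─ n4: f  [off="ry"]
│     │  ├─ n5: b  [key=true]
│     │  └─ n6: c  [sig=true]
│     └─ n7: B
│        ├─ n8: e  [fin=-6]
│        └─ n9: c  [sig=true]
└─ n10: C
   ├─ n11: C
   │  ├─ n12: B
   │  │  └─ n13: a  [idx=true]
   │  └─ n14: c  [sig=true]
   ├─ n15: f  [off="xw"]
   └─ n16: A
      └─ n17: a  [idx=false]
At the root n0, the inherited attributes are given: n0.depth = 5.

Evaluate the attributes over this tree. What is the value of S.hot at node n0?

1. n0.depth = 5  [given at root]
2. n1.depth = 19  [S₀.depth + 14]
3. n2.depth = 24  [24]
4. n4.off = "ry"  [terminal]
5. n5.key = true  [terminal]
6. n6.sig = true  [terminal]
7. n3.ok = false  [not c.sig]
8. n3.cnt = 7  [len(f.off) + 5]
9. n3.fin = -6  [len(f.off) - 8]
10. n3.env = 15  [len(f.off) + 13]
11. n7.acc = -8  [C.env - 23]
12. n8.fin = -6  [terminal]
13. n9.sig = true  [terminal]
14. n7.ok = false  [c.sig == false]
15. n7.val = "qr"  ["qr"]
16. n2.hot = 21  [C.fin + 27]
17. n2.fin = "p"  [if B.ok then B.val else "p"]
18. n2.cnt = 20  [S.depth - 4]
19. n1.hot = 18  [len(S₁.fin) + 17]
20. n1.fin = "rr"  ["rr"]
21. n1.cnt = 9  [9]
22. n12.acc = 6  [6]
23. n13.idx = true  [terminal]
24. n12.ok = true  [a.idx == true]
25. n12.val = "mr"  ["mr"]
26. n14.sig = true  [terminal]
27. n11.ok = true  [B.ok == true]
28. n11.cnt = -2  [len(B.val) - 4]
29. n11.fin = 12  [12]
30. n11.env = 5  [len(B.val) + 3]
31. n15.off = "xw"  [terminal]
32. n16.live = "zw"  ["zw"]
33. n17.idx = false  [terminal]
34. n16.tag = 30  [len(A.live) + 28]
35. n16.acc = 9  [len(A.live) + 7]
36. n10.ok = false  [C₁.fin > 12]
37. n10.cnt = 19  [A.acc + 10]
38. n10.fin = 5  [A.tag + C₁.fin - 37]
39. n10.env = 2  [A.tag + C₁.fin - 40]
40. n0.hot = 30  [S₀.depth + S₁.hot + 7]
41. n0.fin = "kn"  ["kn"]
42. n0.cnt = -1  [C.cnt - 20]

30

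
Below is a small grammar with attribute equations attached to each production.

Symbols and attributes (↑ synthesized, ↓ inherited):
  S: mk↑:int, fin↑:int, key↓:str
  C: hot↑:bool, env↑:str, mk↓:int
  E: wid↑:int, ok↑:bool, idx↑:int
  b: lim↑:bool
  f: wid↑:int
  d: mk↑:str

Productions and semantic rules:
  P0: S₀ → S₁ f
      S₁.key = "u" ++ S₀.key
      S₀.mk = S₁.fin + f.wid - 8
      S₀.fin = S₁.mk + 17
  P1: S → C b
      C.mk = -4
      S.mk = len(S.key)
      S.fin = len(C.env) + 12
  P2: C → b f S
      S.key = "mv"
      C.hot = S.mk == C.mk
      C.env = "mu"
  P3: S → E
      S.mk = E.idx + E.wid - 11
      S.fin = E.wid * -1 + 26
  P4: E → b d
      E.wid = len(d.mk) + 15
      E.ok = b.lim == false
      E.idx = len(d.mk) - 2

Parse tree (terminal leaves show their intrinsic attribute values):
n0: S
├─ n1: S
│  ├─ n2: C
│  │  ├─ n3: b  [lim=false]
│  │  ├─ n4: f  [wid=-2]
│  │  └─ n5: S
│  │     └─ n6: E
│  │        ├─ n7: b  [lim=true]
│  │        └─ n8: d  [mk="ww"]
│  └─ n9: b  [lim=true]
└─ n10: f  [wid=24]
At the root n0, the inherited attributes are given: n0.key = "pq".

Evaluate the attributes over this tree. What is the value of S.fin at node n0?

1. n0.key = "pq"  [given at root]
2. n1.key = "upq"  ["u" ++ S₀.key]
3. n2.mk = -4  [-4]
4. n3.lim = false  [terminal]
5. n4.wid = -2  [terminal]
6. n5.key = "mv"  ["mv"]
7. n7.lim = true  [terminal]
8. n8.mk = "ww"  [terminal]
9. n6.wid = 17  [len(d.mk) + 15]
10. n6.ok = false  [b.lim == false]
11. n6.idx = 0  [len(d.mk) - 2]
12. n5.mk = 6  [E.idx + E.wid - 11]
13. n5.fin = 9  [E.wid * -1 + 26]
14. n2.hot = false  [S.mk == C.mk]
15. n2.env = "mu"  ["mu"]
16. n9.lim = true  [terminal]
17. n1.mk = 3  [len(S.key)]
18. n1.fin = 14  [len(C.env) + 12]
19. n10.wid = 24  [terminal]
20. n0.mk = 30  [S₁.fin + f.wid - 8]
21. n0.fin = 20  [S₁.mk + 17]

20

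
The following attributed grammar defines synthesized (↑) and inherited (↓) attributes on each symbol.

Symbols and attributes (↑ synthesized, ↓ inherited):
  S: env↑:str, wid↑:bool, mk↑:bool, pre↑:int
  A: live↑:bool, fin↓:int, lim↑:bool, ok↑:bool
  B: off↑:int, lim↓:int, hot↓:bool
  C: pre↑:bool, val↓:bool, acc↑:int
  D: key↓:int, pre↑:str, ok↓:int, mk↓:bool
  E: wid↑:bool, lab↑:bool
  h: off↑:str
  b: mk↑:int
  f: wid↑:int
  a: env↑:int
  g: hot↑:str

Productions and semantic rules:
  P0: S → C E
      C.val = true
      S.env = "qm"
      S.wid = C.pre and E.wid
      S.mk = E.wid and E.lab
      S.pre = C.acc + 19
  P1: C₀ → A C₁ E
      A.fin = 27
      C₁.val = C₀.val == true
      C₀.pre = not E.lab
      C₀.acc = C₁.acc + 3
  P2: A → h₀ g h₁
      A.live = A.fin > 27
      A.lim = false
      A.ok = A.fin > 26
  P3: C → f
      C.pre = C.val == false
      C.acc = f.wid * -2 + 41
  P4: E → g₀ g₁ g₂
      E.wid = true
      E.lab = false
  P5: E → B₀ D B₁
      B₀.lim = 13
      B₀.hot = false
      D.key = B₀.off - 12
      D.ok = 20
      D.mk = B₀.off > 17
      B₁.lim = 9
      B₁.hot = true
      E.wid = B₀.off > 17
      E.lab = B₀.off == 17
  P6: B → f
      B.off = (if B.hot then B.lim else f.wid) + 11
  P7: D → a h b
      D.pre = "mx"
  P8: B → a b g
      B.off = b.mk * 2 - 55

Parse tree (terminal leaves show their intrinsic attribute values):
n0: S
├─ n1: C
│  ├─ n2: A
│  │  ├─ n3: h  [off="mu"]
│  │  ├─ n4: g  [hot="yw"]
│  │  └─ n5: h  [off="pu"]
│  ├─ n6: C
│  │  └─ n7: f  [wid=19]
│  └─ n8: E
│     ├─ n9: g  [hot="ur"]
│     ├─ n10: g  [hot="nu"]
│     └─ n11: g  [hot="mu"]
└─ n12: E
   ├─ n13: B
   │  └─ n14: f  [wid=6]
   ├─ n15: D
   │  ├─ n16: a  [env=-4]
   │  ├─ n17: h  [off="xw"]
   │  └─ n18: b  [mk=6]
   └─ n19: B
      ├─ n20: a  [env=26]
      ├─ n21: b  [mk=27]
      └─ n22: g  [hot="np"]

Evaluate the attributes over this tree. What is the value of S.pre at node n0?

25

1. n1.val = true  [true]
2. n2.fin = 27  [27]
3. n3.off = "mu"  [terminal]
4. n4.hot = "yw"  [terminal]
5. n5.off = "pu"  [terminal]
6. n2.live = false  [A.fin > 27]
7. n2.lim = false  [false]
8. n2.ok = true  [A.fin > 26]
9. n6.val = true  [C₀.val == true]
10. n7.wid = 19  [terminal]
11. n6.pre = false  [C.val == false]
12. n6.acc = 3  [f.wid * -2 + 41]
13. n9.hot = "ur"  [terminal]
14. n10.hot = "nu"  [terminal]
15. n11.hot = "mu"  [terminal]
16. n8.wid = true  [true]
17. n8.lab = false  [false]
18. n1.pre = true  [not E.lab]
19. n1.acc = 6  [C₁.acc + 3]
20. n13.lim = 13  [13]
21. n13.hot = false  [false]
22. n14.wid = 6  [terminal]
23. n13.off = 17  [(if B.hot then B.lim else f.wid) + 11]
24. n15.key = 5  [B₀.off - 12]
25. n15.ok = 20  [20]
26. n15.mk = false  [B₀.off > 17]
27. n16.env = -4  [terminal]
28. n17.off = "xw"  [terminal]
29. n18.mk = 6  [terminal]
30. n15.pre = "mx"  ["mx"]
31. n19.lim = 9  [9]
32. n19.hot = true  [true]
33. n20.env = 26  [terminal]
34. n21.mk = 27  [terminal]
35. n22.hot = "np"  [terminal]
36. n19.off = -1  [b.mk * 2 - 55]
37. n12.wid = false  [B₀.off > 17]
38. n12.lab = true  [B₀.off == 17]
39. n0.env = "qm"  ["qm"]
40. n0.wid = false  [C.pre and E.wid]
41. n0.mk = false  [E.wid and E.lab]
42. n0.pre = 25  [C.acc + 19]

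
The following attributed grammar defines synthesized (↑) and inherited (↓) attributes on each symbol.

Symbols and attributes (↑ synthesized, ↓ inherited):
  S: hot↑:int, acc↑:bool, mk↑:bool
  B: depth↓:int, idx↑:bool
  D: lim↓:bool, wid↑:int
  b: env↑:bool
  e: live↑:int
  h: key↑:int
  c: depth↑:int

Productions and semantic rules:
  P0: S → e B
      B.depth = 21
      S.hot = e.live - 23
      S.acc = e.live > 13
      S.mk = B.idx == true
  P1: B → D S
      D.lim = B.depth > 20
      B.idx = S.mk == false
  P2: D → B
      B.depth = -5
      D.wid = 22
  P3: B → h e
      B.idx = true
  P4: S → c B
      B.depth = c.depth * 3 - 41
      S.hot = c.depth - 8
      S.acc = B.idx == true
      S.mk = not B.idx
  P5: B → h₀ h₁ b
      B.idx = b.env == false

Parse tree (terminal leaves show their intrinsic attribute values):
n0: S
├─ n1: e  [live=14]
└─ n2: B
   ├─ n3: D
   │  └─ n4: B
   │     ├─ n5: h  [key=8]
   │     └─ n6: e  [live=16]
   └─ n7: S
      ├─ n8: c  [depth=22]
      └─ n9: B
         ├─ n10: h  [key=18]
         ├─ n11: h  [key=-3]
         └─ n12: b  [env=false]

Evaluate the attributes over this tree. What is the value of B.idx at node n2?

true

1. n1.live = 14  [terminal]
2. n2.depth = 21  [21]
3. n3.lim = true  [B.depth > 20]
4. n4.depth = -5  [-5]
5. n5.key = 8  [terminal]
6. n6.live = 16  [terminal]
7. n4.idx = true  [true]
8. n3.wid = 22  [22]
9. n8.depth = 22  [terminal]
10. n9.depth = 25  [c.depth * 3 - 41]
11. n10.key = 18  [terminal]
12. n11.key = -3  [terminal]
13. n12.env = false  [terminal]
14. n9.idx = true  [b.env == false]
15. n7.hot = 14  [c.depth - 8]
16. n7.acc = true  [B.idx == true]
17. n7.mk = false  [not B.idx]
18. n2.idx = true  [S.mk == false]
19. n0.hot = -9  [e.live - 23]
20. n0.acc = true  [e.live > 13]
21. n0.mk = true  [B.idx == true]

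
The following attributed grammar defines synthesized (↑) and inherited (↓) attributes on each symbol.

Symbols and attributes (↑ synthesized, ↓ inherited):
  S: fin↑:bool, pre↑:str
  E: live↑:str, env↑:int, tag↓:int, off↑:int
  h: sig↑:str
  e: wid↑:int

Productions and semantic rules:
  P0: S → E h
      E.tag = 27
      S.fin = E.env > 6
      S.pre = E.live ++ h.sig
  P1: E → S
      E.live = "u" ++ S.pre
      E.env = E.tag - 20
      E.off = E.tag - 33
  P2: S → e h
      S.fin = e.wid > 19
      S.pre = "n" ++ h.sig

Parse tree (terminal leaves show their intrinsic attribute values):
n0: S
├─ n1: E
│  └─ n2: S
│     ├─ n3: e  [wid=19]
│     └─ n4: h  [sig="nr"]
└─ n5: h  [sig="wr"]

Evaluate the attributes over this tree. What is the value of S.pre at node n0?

1. n1.tag = 27  [27]
2. n3.wid = 19  [terminal]
3. n4.sig = "nr"  [terminal]
4. n2.fin = false  [e.wid > 19]
5. n2.pre = "nnr"  ["n" ++ h.sig]
6. n1.live = "unnr"  ["u" ++ S.pre]
7. n1.env = 7  [E.tag - 20]
8. n1.off = -6  [E.tag - 33]
9. n5.sig = "wr"  [terminal]
10. n0.fin = true  [E.env > 6]
11. n0.pre = "unnrwr"  [E.live ++ h.sig]

"unnrwr"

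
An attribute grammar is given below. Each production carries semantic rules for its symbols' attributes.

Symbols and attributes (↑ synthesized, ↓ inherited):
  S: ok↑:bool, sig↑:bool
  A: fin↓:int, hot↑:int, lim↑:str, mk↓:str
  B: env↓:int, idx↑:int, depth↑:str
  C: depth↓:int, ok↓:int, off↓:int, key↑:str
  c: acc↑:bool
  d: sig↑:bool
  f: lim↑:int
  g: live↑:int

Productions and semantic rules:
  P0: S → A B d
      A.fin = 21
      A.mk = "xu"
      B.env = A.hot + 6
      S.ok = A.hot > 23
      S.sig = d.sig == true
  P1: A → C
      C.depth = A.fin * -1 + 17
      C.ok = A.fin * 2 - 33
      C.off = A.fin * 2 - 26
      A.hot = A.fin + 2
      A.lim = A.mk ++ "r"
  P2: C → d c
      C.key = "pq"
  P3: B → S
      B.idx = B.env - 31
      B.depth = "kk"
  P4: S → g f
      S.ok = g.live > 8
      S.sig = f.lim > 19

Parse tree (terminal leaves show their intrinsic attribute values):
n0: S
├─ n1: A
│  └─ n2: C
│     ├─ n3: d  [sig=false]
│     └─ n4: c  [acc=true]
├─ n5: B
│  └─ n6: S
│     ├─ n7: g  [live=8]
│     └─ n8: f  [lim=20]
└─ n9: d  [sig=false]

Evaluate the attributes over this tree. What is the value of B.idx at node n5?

1. n1.fin = 21  [21]
2. n1.mk = "xu"  ["xu"]
3. n2.depth = -4  [A.fin * -1 + 17]
4. n2.ok = 9  [A.fin * 2 - 33]
5. n2.off = 16  [A.fin * 2 - 26]
6. n3.sig = false  [terminal]
7. n4.acc = true  [terminal]
8. n2.key = "pq"  ["pq"]
9. n1.hot = 23  [A.fin + 2]
10. n1.lim = "xur"  [A.mk ++ "r"]
11. n5.env = 29  [A.hot + 6]
12. n7.live = 8  [terminal]
13. n8.lim = 20  [terminal]
14. n6.ok = false  [g.live > 8]
15. n6.sig = true  [f.lim > 19]
16. n5.idx = -2  [B.env - 31]
17. n5.depth = "kk"  ["kk"]
18. n9.sig = false  [terminal]
19. n0.ok = false  [A.hot > 23]
20. n0.sig = false  [d.sig == true]

-2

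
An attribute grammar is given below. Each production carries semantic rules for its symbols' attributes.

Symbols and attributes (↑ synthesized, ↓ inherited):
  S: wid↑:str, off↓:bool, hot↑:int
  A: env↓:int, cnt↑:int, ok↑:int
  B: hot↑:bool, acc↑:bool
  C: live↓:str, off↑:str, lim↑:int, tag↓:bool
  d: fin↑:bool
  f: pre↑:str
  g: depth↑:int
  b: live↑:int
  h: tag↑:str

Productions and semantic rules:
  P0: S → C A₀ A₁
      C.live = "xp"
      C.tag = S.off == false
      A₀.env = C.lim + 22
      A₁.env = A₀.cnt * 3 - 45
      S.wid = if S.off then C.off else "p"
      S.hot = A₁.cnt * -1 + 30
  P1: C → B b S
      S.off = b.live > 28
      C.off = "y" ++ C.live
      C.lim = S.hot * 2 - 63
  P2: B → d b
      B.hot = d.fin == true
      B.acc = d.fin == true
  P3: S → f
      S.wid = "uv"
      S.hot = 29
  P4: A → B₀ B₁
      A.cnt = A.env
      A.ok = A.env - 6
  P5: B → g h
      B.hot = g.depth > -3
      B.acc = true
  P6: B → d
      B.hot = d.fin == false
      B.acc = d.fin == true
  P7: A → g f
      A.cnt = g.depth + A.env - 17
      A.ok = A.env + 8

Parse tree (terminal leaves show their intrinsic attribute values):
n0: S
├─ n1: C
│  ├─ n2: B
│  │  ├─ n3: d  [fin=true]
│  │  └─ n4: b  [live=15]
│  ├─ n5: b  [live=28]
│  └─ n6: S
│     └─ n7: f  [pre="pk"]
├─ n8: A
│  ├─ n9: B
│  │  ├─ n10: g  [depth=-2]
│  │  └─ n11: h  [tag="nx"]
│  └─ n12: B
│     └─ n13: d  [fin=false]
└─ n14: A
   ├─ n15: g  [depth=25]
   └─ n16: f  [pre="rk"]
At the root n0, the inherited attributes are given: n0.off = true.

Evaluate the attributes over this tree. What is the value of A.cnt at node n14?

1. n0.off = true  [given at root]
2. n1.live = "xp"  ["xp"]
3. n1.tag = false  [S.off == false]
4. n3.fin = true  [terminal]
5. n4.live = 15  [terminal]
6. n2.hot = true  [d.fin == true]
7. n2.acc = true  [d.fin == true]
8. n5.live = 28  [terminal]
9. n6.off = false  [b.live > 28]
10. n7.pre = "pk"  [terminal]
11. n6.wid = "uv"  ["uv"]
12. n6.hot = 29  [29]
13. n1.off = "yxp"  ["y" ++ C.live]
14. n1.lim = -5  [S.hot * 2 - 63]
15. n8.env = 17  [C.lim + 22]
16. n10.depth = -2  [terminal]
17. n11.tag = "nx"  [terminal]
18. n9.hot = true  [g.depth > -3]
19. n9.acc = true  [true]
20. n13.fin = false  [terminal]
21. n12.hot = true  [d.fin == false]
22. n12.acc = false  [d.fin == true]
23. n8.cnt = 17  [A.env]
24. n8.ok = 11  [A.env - 6]
25. n14.env = 6  [A₀.cnt * 3 - 45]
26. n15.depth = 25  [terminal]
27. n16.pre = "rk"  [terminal]
28. n14.cnt = 14  [g.depth + A.env - 17]
29. n14.ok = 14  [A.env + 8]
30. n0.wid = "yxp"  [if S.off then C.off else "p"]
31. n0.hot = 16  [A₁.cnt * -1 + 30]

14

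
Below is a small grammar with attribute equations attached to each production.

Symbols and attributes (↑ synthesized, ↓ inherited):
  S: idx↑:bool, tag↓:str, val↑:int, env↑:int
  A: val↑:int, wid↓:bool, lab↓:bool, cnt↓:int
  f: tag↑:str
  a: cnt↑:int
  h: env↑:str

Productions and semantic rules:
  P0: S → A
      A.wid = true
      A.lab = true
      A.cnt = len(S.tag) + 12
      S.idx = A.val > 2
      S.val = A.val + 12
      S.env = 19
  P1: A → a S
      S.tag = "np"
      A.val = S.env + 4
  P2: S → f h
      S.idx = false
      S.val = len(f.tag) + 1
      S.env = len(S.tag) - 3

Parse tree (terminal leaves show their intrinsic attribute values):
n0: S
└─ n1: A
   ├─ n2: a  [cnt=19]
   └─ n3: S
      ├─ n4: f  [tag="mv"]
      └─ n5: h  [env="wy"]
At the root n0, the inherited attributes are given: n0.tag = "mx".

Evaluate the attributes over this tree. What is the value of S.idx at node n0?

true

1. n0.tag = "mx"  [given at root]
2. n1.wid = true  [true]
3. n1.lab = true  [true]
4. n1.cnt = 14  [len(S.tag) + 12]
5. n2.cnt = 19  [terminal]
6. n3.tag = "np"  ["np"]
7. n4.tag = "mv"  [terminal]
8. n5.env = "wy"  [terminal]
9. n3.idx = false  [false]
10. n3.val = 3  [len(f.tag) + 1]
11. n3.env = -1  [len(S.tag) - 3]
12. n1.val = 3  [S.env + 4]
13. n0.idx = true  [A.val > 2]
14. n0.val = 15  [A.val + 12]
15. n0.env = 19  [19]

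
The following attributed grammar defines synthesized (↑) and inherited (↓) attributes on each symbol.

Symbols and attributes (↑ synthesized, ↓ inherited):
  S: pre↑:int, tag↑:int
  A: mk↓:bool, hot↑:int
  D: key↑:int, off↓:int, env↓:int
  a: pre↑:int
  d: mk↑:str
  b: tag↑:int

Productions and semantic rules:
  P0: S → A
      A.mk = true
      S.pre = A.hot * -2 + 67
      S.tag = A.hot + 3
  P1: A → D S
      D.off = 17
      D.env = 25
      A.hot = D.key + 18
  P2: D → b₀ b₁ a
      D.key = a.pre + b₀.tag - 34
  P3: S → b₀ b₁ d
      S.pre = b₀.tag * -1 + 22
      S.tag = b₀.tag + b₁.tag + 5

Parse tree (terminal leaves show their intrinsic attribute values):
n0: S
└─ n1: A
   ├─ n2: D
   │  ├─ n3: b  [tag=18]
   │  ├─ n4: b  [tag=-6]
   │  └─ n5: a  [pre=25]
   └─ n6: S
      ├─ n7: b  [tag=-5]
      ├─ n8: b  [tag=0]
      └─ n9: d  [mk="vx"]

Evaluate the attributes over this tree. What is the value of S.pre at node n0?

13

1. n1.mk = true  [true]
2. n2.off = 17  [17]
3. n2.env = 25  [25]
4. n3.tag = 18  [terminal]
5. n4.tag = -6  [terminal]
6. n5.pre = 25  [terminal]
7. n2.key = 9  [a.pre + b₀.tag - 34]
8. n7.tag = -5  [terminal]
9. n8.tag = 0  [terminal]
10. n9.mk = "vx"  [terminal]
11. n6.pre = 27  [b₀.tag * -1 + 22]
12. n6.tag = 0  [b₀.tag + b₁.tag + 5]
13. n1.hot = 27  [D.key + 18]
14. n0.pre = 13  [A.hot * -2 + 67]
15. n0.tag = 30  [A.hot + 3]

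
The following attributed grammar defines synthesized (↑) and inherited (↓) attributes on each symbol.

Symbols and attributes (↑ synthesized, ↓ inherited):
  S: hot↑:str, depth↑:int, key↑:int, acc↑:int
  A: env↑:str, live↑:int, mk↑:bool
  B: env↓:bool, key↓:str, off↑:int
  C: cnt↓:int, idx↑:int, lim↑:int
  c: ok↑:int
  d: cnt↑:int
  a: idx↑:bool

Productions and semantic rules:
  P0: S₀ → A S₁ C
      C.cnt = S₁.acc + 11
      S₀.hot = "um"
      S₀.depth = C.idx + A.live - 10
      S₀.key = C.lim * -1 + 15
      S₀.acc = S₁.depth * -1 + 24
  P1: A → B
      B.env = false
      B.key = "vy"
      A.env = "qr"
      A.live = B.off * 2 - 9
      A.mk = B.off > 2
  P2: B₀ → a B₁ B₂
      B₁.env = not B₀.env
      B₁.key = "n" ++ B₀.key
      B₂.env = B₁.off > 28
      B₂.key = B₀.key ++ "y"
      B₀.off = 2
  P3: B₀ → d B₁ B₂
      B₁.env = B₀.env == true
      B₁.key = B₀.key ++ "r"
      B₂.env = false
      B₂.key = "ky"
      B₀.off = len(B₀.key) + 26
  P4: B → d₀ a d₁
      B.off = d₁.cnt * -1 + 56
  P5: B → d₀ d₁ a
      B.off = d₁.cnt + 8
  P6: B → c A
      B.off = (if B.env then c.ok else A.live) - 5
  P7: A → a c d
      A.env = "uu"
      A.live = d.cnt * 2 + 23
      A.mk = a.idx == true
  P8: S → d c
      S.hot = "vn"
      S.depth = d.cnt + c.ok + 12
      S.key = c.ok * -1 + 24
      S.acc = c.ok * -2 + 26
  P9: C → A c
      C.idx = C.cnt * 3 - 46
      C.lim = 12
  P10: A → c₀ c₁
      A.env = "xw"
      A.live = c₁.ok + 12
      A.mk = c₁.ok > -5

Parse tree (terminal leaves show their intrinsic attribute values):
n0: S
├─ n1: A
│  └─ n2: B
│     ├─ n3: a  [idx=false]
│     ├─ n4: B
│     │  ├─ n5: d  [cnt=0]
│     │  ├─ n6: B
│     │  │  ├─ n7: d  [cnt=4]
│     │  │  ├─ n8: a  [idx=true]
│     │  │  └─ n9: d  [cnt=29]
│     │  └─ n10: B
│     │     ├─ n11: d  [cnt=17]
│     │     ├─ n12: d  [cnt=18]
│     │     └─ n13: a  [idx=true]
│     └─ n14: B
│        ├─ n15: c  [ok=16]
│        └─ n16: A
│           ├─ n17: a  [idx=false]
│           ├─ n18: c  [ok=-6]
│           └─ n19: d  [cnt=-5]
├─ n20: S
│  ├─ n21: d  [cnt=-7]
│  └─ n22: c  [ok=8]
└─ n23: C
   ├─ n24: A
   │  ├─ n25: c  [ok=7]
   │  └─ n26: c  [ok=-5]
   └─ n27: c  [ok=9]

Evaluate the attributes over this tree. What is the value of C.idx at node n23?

1. n2.env = false  [false]
2. n2.key = "vy"  ["vy"]
3. n3.idx = false  [terminal]
4. n4.env = true  [not B₀.env]
5. n4.key = "nvy"  ["n" ++ B₀.key]
6. n5.cnt = 0  [terminal]
7. n6.env = true  [B₀.env == true]
8. n6.key = "nvyr"  [B₀.key ++ "r"]
9. n7.cnt = 4  [terminal]
10. n8.idx = true  [terminal]
11. n9.cnt = 29  [terminal]
12. n6.off = 27  [d₁.cnt * -1 + 56]
13. n10.env = false  [false]
14. n10.key = "ky"  ["ky"]
15. n11.cnt = 17  [terminal]
16. n12.cnt = 18  [terminal]
17. n13.idx = true  [terminal]
18. n10.off = 26  [d₁.cnt + 8]
19. n4.off = 29  [len(B₀.key) + 26]
20. n14.env = true  [B₁.off > 28]
21. n14.key = "vyy"  [B₀.key ++ "y"]
22. n15.ok = 16  [terminal]
23. n17.idx = false  [terminal]
24. n18.ok = -6  [terminal]
25. n19.cnt = -5  [terminal]
26. n16.env = "uu"  ["uu"]
27. n16.live = 13  [d.cnt * 2 + 23]
28. n16.mk = false  [a.idx == true]
29. n14.off = 11  [(if B.env then c.ok else A.live) - 5]
30. n2.off = 2  [2]
31. n1.env = "qr"  ["qr"]
32. n1.live = -5  [B.off * 2 - 9]
33. n1.mk = false  [B.off > 2]
34. n21.cnt = -7  [terminal]
35. n22.ok = 8  [terminal]
36. n20.hot = "vn"  ["vn"]
37. n20.depth = 13  [d.cnt + c.ok + 12]
38. n20.key = 16  [c.ok * -1 + 24]
39. n20.acc = 10  [c.ok * -2 + 26]
40. n23.cnt = 21  [S₁.acc + 11]
41. n25.ok = 7  [terminal]
42. n26.ok = -5  [terminal]
43. n24.env = "xw"  ["xw"]
44. n24.live = 7  [c₁.ok + 12]
45. n24.mk = false  [c₁.ok > -5]
46. n27.ok = 9  [terminal]
47. n23.idx = 17  [C.cnt * 3 - 46]
48. n23.lim = 12  [12]
49. n0.hot = "um"  ["um"]
50. n0.depth = 2  [C.idx + A.live - 10]
51. n0.key = 3  [C.lim * -1 + 15]
52. n0.acc = 11  [S₁.depth * -1 + 24]

17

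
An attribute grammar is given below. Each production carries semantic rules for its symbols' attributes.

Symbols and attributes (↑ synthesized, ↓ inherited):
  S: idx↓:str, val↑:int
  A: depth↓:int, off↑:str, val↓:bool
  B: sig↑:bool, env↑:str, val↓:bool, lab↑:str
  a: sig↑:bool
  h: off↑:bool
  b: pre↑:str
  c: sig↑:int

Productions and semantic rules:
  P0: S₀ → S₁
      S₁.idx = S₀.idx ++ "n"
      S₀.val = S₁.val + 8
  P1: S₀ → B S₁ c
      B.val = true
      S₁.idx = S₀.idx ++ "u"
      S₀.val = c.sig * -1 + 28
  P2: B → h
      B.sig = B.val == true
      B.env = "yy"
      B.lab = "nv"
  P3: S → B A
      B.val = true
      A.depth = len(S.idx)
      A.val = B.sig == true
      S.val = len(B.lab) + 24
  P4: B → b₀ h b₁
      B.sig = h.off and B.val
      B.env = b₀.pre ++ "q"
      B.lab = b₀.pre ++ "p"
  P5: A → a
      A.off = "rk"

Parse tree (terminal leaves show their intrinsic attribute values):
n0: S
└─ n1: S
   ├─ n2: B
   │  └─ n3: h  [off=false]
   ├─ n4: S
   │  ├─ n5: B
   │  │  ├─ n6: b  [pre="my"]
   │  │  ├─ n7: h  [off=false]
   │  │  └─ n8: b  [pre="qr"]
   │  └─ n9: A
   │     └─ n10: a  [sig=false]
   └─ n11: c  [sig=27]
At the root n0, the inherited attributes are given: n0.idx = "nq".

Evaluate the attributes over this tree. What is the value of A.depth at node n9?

1. n0.idx = "nq"  [given at root]
2. n1.idx = "nqn"  [S₀.idx ++ "n"]
3. n2.val = true  [true]
4. n3.off = false  [terminal]
5. n2.sig = true  [B.val == true]
6. n2.env = "yy"  ["yy"]
7. n2.lab = "nv"  ["nv"]
8. n4.idx = "nqnu"  [S₀.idx ++ "u"]
9. n5.val = true  [true]
10. n6.pre = "my"  [terminal]
11. n7.off = false  [terminal]
12. n8.pre = "qr"  [terminal]
13. n5.sig = false  [h.off and B.val]
14. n5.env = "myq"  [b₀.pre ++ "q"]
15. n5.lab = "myp"  [b₀.pre ++ "p"]
16. n9.depth = 4  [len(S.idx)]
17. n9.val = false  [B.sig == true]
18. n10.sig = false  [terminal]
19. n9.off = "rk"  ["rk"]
20. n4.val = 27  [len(B.lab) + 24]
21. n11.sig = 27  [terminal]
22. n1.val = 1  [c.sig * -1 + 28]
23. n0.val = 9  [S₁.val + 8]

4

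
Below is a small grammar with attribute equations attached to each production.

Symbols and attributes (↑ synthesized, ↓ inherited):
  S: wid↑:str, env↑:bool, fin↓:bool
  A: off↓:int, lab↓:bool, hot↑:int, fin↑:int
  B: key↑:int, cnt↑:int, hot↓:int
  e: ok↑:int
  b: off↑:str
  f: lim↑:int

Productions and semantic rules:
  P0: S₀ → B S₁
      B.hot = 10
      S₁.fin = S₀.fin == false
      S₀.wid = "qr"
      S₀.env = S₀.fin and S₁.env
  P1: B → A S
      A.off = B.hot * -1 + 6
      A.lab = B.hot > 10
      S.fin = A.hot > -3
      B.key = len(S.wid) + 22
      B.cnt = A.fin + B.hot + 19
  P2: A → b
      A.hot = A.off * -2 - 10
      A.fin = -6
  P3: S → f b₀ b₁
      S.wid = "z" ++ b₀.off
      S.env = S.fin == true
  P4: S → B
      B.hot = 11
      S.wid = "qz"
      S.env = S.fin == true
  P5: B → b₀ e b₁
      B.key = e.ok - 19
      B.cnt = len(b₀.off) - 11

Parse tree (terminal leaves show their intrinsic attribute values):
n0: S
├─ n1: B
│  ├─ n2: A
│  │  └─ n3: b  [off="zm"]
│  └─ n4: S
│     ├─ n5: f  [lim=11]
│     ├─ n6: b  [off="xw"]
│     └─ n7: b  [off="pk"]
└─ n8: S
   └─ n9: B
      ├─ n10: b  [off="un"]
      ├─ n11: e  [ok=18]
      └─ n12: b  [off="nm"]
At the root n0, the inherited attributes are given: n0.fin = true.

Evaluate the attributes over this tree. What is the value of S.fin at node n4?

1. n0.fin = true  [given at root]
2. n1.hot = 10  [10]
3. n2.off = -4  [B.hot * -1 + 6]
4. n2.lab = false  [B.hot > 10]
5. n3.off = "zm"  [terminal]
6. n2.hot = -2  [A.off * -2 - 10]
7. n2.fin = -6  [-6]
8. n4.fin = true  [A.hot > -3]
9. n5.lim = 11  [terminal]
10. n6.off = "xw"  [terminal]
11. n7.off = "pk"  [terminal]
12. n4.wid = "zxw"  ["z" ++ b₀.off]
13. n4.env = true  [S.fin == true]
14. n1.key = 25  [len(S.wid) + 22]
15. n1.cnt = 23  [A.fin + B.hot + 19]
16. n8.fin = false  [S₀.fin == false]
17. n9.hot = 11  [11]
18. n10.off = "un"  [terminal]
19. n11.ok = 18  [terminal]
20. n12.off = "nm"  [terminal]
21. n9.key = -1  [e.ok - 19]
22. n9.cnt = -9  [len(b₀.off) - 11]
23. n8.wid = "qz"  ["qz"]
24. n8.env = false  [S.fin == true]
25. n0.wid = "qr"  ["qr"]
26. n0.env = false  [S₀.fin and S₁.env]

true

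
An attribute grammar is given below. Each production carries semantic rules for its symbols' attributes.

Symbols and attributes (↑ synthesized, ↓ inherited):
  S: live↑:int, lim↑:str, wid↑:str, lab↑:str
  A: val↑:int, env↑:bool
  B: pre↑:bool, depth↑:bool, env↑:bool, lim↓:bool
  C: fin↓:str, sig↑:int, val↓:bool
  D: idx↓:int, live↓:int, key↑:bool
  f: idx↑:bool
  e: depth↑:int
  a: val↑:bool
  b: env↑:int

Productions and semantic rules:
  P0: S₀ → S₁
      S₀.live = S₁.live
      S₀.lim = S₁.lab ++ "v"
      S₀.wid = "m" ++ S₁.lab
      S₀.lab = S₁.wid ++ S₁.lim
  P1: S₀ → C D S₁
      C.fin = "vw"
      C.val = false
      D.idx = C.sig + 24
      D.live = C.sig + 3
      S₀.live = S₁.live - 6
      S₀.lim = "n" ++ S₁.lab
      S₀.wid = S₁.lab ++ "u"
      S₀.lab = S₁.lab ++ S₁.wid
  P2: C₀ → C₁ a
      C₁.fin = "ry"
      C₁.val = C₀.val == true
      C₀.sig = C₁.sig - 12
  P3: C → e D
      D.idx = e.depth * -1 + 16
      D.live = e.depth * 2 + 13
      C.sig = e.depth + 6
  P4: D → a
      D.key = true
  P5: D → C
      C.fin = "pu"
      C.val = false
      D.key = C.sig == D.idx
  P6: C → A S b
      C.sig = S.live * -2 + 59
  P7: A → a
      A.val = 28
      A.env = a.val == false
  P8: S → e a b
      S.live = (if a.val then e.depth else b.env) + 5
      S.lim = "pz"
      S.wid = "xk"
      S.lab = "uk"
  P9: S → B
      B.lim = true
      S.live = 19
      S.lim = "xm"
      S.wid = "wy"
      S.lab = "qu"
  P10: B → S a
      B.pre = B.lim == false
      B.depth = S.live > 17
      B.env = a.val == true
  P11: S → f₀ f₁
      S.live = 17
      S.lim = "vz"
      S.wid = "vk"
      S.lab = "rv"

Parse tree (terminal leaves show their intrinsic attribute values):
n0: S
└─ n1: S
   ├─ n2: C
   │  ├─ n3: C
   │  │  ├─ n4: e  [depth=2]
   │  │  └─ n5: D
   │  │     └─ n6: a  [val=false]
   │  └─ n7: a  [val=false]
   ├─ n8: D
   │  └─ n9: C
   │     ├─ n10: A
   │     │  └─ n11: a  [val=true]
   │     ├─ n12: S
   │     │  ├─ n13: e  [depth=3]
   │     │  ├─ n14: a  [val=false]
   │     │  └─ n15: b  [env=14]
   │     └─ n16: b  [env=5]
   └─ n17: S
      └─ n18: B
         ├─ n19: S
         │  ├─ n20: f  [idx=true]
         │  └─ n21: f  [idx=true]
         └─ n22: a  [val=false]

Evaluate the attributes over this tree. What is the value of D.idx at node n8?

20

1. n2.fin = "vw"  ["vw"]
2. n2.val = false  [false]
3. n3.fin = "ry"  ["ry"]
4. n3.val = false  [C₀.val == true]
5. n4.depth = 2  [terminal]
6. n5.idx = 14  [e.depth * -1 + 16]
7. n5.live = 17  [e.depth * 2 + 13]
8. n6.val = false  [terminal]
9. n5.key = true  [true]
10. n3.sig = 8  [e.depth + 6]
11. n7.val = false  [terminal]
12. n2.sig = -4  [C₁.sig - 12]
13. n8.idx = 20  [C.sig + 24]
14. n8.live = -1  [C.sig + 3]
15. n9.fin = "pu"  ["pu"]
16. n9.val = false  [false]
17. n11.val = true  [terminal]
18. n10.val = 28  [28]
19. n10.env = false  [a.val == false]
20. n13.depth = 3  [terminal]
21. n14.val = false  [terminal]
22. n15.env = 14  [terminal]
23. n12.live = 19  [(if a.val then e.depth else b.env) + 5]
24. n12.lim = "pz"  ["pz"]
25. n12.wid = "xk"  ["xk"]
26. n12.lab = "uk"  ["uk"]
27. n16.env = 5  [terminal]
28. n9.sig = 21  [S.live * -2 + 59]
29. n8.key = false  [C.sig == D.idx]
30. n18.lim = true  [true]
31. n20.idx = true  [terminal]
32. n21.idx = true  [terminal]
33. n19.live = 17  [17]
34. n19.lim = "vz"  ["vz"]
35. n19.wid = "vk"  ["vk"]
36. n19.lab = "rv"  ["rv"]
37. n22.val = false  [terminal]
38. n18.pre = false  [B.lim == false]
39. n18.depth = false  [S.live > 17]
40. n18.env = false  [a.val == true]
41. n17.live = 19  [19]
42. n17.lim = "xm"  ["xm"]
43. n17.wid = "wy"  ["wy"]
44. n17.lab = "qu"  ["qu"]
45. n1.live = 13  [S₁.live - 6]
46. n1.lim = "nqu"  ["n" ++ S₁.lab]
47. n1.wid = "quu"  [S₁.lab ++ "u"]
48. n1.lab = "quwy"  [S₁.lab ++ S₁.wid]
49. n0.live = 13  [S₁.live]
50. n0.lim = "quwyv"  [S₁.lab ++ "v"]
51. n0.wid = "mquwy"  ["m" ++ S₁.lab]
52. n0.lab = "quunqu"  [S₁.wid ++ S₁.lim]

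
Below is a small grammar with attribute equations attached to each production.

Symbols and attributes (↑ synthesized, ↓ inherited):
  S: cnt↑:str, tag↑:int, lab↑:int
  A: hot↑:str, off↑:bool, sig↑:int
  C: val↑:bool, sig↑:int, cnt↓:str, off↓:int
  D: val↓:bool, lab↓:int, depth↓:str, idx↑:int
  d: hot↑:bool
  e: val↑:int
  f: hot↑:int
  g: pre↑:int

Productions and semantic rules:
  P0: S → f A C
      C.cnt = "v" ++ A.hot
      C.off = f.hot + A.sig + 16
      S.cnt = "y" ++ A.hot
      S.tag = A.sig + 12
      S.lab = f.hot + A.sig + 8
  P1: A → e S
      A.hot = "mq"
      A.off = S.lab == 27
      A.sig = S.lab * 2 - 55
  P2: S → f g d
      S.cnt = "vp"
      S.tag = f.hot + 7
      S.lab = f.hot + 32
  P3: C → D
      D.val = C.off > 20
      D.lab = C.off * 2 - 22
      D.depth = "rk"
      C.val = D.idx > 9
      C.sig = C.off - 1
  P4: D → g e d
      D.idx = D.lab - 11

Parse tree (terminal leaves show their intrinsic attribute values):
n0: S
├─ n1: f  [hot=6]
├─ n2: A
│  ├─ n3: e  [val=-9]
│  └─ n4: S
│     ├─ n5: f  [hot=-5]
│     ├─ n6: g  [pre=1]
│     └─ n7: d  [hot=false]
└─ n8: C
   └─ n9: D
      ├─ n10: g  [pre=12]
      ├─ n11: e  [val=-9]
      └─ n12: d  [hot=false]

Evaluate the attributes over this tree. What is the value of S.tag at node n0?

1. n1.hot = 6  [terminal]
2. n3.val = -9  [terminal]
3. n5.hot = -5  [terminal]
4. n6.pre = 1  [terminal]
5. n7.hot = false  [terminal]
6. n4.cnt = "vp"  ["vp"]
7. n4.tag = 2  [f.hot + 7]
8. n4.lab = 27  [f.hot + 32]
9. n2.hot = "mq"  ["mq"]
10. n2.off = true  [S.lab == 27]
11. n2.sig = -1  [S.lab * 2 - 55]
12. n8.cnt = "vmq"  ["v" ++ A.hot]
13. n8.off = 21  [f.hot + A.sig + 16]
14. n9.val = true  [C.off > 20]
15. n9.lab = 20  [C.off * 2 - 22]
16. n9.depth = "rk"  ["rk"]
17. n10.pre = 12  [terminal]
18. n11.val = -9  [terminal]
19. n12.hot = false  [terminal]
20. n9.idx = 9  [D.lab - 11]
21. n8.val = false  [D.idx > 9]
22. n8.sig = 20  [C.off - 1]
23. n0.cnt = "ymq"  ["y" ++ A.hot]
24. n0.tag = 11  [A.sig + 12]
25. n0.lab = 13  [f.hot + A.sig + 8]

11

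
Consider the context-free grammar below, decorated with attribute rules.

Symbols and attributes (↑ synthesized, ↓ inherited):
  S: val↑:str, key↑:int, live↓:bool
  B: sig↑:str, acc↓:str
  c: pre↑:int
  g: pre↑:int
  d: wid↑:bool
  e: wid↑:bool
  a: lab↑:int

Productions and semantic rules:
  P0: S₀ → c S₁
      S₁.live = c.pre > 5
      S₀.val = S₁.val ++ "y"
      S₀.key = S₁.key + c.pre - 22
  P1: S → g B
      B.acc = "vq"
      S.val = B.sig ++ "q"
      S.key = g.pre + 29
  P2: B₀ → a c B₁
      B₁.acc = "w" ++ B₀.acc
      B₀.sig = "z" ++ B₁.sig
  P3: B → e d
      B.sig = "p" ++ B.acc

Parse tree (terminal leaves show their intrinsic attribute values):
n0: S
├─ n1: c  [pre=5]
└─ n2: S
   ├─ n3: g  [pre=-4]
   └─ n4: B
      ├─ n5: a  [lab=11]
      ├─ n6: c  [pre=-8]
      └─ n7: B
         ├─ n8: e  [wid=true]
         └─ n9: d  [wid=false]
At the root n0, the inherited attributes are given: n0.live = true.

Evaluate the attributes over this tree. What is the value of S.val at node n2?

1. n0.live = true  [given at root]
2. n1.pre = 5  [terminal]
3. n2.live = false  [c.pre > 5]
4. n3.pre = -4  [terminal]
5. n4.acc = "vq"  ["vq"]
6. n5.lab = 11  [terminal]
7. n6.pre = -8  [terminal]
8. n7.acc = "wvq"  ["w" ++ B₀.acc]
9. n8.wid = true  [terminal]
10. n9.wid = false  [terminal]
11. n7.sig = "pwvq"  ["p" ++ B.acc]
12. n4.sig = "zpwvq"  ["z" ++ B₁.sig]
13. n2.val = "zpwvqq"  [B.sig ++ "q"]
14. n2.key = 25  [g.pre + 29]
15. n0.val = "zpwvqqy"  [S₁.val ++ "y"]
16. n0.key = 8  [S₁.key + c.pre - 22]

"zpwvqq"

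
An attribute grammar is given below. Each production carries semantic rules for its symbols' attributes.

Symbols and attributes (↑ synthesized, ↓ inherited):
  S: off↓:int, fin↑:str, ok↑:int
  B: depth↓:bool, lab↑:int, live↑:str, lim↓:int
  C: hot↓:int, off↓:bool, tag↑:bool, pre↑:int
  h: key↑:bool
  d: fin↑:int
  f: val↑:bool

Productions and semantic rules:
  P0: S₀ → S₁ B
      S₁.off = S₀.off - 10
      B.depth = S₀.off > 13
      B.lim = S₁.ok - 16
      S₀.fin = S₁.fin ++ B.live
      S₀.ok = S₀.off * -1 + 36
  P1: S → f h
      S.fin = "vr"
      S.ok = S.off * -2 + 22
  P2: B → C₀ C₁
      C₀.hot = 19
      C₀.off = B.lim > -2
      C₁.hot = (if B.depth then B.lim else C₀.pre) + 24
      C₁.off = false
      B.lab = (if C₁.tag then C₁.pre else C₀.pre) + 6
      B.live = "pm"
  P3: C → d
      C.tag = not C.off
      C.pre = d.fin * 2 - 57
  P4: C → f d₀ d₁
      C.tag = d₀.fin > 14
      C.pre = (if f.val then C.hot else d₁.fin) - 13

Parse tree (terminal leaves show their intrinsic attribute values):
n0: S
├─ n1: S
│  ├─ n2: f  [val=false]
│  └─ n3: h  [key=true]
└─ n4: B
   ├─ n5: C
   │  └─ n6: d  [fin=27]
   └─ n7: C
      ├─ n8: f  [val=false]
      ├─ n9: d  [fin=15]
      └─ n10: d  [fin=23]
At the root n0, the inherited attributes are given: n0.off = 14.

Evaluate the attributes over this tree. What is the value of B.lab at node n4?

16

1. n0.off = 14  [given at root]
2. n1.off = 4  [S₀.off - 10]
3. n2.val = false  [terminal]
4. n3.key = true  [terminal]
5. n1.fin = "vr"  ["vr"]
6. n1.ok = 14  [S.off * -2 + 22]
7. n4.depth = true  [S₀.off > 13]
8. n4.lim = -2  [S₁.ok - 16]
9. n5.hot = 19  [19]
10. n5.off = false  [B.lim > -2]
11. n6.fin = 27  [terminal]
12. n5.tag = true  [not C.off]
13. n5.pre = -3  [d.fin * 2 - 57]
14. n7.hot = 22  [(if B.depth then B.lim else C₀.pre) + 24]
15. n7.off = false  [false]
16. n8.val = false  [terminal]
17. n9.fin = 15  [terminal]
18. n10.fin = 23  [terminal]
19. n7.tag = true  [d₀.fin > 14]
20. n7.pre = 10  [(if f.val then C.hot else d₁.fin) - 13]
21. n4.lab = 16  [(if C₁.tag then C₁.pre else C₀.pre) + 6]
22. n4.live = "pm"  ["pm"]
23. n0.fin = "vrpm"  [S₁.fin ++ B.live]
24. n0.ok = 22  [S₀.off * -1 + 36]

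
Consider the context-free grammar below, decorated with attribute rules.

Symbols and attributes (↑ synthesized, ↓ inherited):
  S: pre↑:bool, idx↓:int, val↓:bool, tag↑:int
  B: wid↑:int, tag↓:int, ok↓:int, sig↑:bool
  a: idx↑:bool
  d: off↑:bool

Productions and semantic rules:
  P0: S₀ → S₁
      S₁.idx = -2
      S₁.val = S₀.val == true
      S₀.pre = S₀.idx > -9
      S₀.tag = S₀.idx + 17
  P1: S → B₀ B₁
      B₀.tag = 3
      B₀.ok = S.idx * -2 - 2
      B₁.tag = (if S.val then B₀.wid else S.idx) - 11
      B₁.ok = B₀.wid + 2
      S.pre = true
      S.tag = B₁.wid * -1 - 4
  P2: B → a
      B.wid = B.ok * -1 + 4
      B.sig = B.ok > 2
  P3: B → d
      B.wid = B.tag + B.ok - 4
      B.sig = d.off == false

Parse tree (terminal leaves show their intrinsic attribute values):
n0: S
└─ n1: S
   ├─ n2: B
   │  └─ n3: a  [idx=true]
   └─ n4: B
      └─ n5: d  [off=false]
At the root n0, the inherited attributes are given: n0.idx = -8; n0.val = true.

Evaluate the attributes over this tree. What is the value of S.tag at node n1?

1. n0.idx = -8  [given at root]
2. n0.val = true  [given at root]
3. n1.idx = -2  [-2]
4. n1.val = true  [S₀.val == true]
5. n2.tag = 3  [3]
6. n2.ok = 2  [S.idx * -2 - 2]
7. n3.idx = true  [terminal]
8. n2.wid = 2  [B.ok * -1 + 4]
9. n2.sig = false  [B.ok > 2]
10. n4.tag = -9  [(if S.val then B₀.wid else S.idx) - 11]
11. n4.ok = 4  [B₀.wid + 2]
12. n5.off = false  [terminal]
13. n4.wid = -9  [B.tag + B.ok - 4]
14. n4.sig = true  [d.off == false]
15. n1.pre = true  [true]
16. n1.tag = 5  [B₁.wid * -1 - 4]
17. n0.pre = true  [S₀.idx > -9]
18. n0.tag = 9  [S₀.idx + 17]

5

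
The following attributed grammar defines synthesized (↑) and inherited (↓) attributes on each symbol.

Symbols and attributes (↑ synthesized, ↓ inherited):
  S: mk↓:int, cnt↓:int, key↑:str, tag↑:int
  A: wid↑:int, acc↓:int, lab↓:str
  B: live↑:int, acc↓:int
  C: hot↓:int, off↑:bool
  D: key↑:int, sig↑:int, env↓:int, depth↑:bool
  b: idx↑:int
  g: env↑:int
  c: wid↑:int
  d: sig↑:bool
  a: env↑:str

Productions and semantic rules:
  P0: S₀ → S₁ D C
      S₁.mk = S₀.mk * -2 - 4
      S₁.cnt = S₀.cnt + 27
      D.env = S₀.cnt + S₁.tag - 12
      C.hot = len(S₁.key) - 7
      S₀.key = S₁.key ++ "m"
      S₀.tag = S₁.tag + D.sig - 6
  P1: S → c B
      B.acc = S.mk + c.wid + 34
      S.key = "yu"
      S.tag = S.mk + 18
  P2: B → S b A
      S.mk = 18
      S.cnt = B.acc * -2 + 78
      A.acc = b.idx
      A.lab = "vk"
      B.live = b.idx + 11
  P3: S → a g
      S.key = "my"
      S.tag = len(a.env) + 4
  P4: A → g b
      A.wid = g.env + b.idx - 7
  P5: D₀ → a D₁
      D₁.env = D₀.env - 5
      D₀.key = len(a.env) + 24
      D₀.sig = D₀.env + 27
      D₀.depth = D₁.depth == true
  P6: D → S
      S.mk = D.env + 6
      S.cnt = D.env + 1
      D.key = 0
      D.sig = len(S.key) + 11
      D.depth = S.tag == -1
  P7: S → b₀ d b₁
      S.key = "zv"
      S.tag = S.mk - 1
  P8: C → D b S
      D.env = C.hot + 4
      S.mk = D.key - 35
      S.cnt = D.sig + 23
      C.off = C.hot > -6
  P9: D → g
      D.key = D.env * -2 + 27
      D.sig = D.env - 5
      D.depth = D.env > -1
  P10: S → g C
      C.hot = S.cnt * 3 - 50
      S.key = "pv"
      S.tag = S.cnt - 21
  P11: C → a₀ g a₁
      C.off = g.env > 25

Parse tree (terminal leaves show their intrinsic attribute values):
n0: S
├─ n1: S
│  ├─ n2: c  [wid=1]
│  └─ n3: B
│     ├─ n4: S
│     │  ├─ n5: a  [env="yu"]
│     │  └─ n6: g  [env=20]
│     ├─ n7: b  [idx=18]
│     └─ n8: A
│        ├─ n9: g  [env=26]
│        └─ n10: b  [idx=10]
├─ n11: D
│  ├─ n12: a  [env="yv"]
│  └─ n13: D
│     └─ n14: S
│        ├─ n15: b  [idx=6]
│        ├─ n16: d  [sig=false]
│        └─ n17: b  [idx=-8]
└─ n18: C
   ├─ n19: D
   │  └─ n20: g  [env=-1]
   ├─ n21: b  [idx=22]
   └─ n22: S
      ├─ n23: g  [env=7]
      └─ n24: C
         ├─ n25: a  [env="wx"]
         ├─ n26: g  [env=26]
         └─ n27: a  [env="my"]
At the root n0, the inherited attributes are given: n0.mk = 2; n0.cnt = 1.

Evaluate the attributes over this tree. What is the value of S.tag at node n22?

1. n0.mk = 2  [given at root]
2. n0.cnt = 1  [given at root]
3. n1.mk = -8  [S₀.mk * -2 - 4]
4. n1.cnt = 28  [S₀.cnt + 27]
5. n2.wid = 1  [terminal]
6. n3.acc = 27  [S.mk + c.wid + 34]
7. n4.mk = 18  [18]
8. n4.cnt = 24  [B.acc * -2 + 78]
9. n5.env = "yu"  [terminal]
10. n6.env = 20  [terminal]
11. n4.key = "my"  ["my"]
12. n4.tag = 6  [len(a.env) + 4]
13. n7.idx = 18  [terminal]
14. n8.acc = 18  [b.idx]
15. n8.lab = "vk"  ["vk"]
16. n9.env = 26  [terminal]
17. n10.idx = 10  [terminal]
18. n8.wid = 29  [g.env + b.idx - 7]
19. n3.live = 29  [b.idx + 11]
20. n1.key = "yu"  ["yu"]
21. n1.tag = 10  [S.mk + 18]
22. n11.env = -1  [S₀.cnt + S₁.tag - 12]
23. n12.env = "yv"  [terminal]
24. n13.env = -6  [D₀.env - 5]
25. n14.mk = 0  [D.env + 6]
26. n14.cnt = -5  [D.env + 1]
27. n15.idx = 6  [terminal]
28. n16.sig = false  [terminal]
29. n17.idx = -8  [terminal]
30. n14.key = "zv"  ["zv"]
31. n14.tag = -1  [S.mk - 1]
32. n13.key = 0  [0]
33. n13.sig = 13  [len(S.key) + 11]
34. n13.depth = true  [S.tag == -1]
35. n11.key = 26  [len(a.env) + 24]
36. n11.sig = 26  [D₀.env + 27]
37. n11.depth = true  [D₁.depth == true]
38. n18.hot = -5  [len(S₁.key) - 7]
39. n19.env = -1  [C.hot + 4]
40. n20.env = -1  [terminal]
41. n19.key = 29  [D.env * -2 + 27]
42. n19.sig = -6  [D.env - 5]
43. n19.depth = false  [D.env > -1]
44. n21.idx = 22  [terminal]
45. n22.mk = -6  [D.key - 35]
46. n22.cnt = 17  [D.sig + 23]
47. n23.env = 7  [terminal]
48. n24.hot = 1  [S.cnt * 3 - 50]
49. n25.env = "wx"  [terminal]
50. n26.env = 26  [terminal]
51. n27.env = "my"  [terminal]
52. n24.off = true  [g.env > 25]
53. n22.key = "pv"  ["pv"]
54. n22.tag = -4  [S.cnt - 21]
55. n18.off = true  [C.hot > -6]
56. n0.key = "yum"  [S₁.key ++ "m"]
57. n0.tag = 30  [S₁.tag + D.sig - 6]

-4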